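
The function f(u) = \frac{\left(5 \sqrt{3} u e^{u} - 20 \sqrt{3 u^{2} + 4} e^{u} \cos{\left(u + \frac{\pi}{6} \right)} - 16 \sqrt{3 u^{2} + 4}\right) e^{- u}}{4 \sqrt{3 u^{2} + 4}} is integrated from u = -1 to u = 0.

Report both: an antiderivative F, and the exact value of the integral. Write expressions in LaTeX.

An antiderivative F(u) passes only if d/du[F] lands on f(u) exactly.
F(u) = \frac{\left(5 \sqrt{3} \sqrt{3 u^{2} + 4} e^{u} - 60 e^{u} \sin{\left(u + \frac{\pi}{6} \right)} + 48\right) e^{- u}}{12} is an antiderivative of f.
Check: d/du[\frac{\left(5 \sqrt{3} \sqrt{3 u^{2} + 4} e^{u} - 60 e^{u} \sin{\left(u + \frac{\pi}{6} \right)} + 48\right) e^{- u}}{12}] = \frac{\left(5 \sqrt{3} u e^{u} - 20 \sqrt{3 u^{2} + 4} e^{u} \cos{\left(u + \frac{\pi}{6} \right)} - 16 \sqrt{3 u^{2} + 4}\right) e^{- u}}{4 \sqrt{3 u^{2} + 4}} = f(u).
F(0) = \frac{5 \sqrt{3}}{6} + \frac{3}{2}; F(-1) = \frac{5 \sqrt{21}}{12} - 5 \cos{\left(1 + \frac{\pi}{3} \right)} + 4 e.
Integral = F(0) - F(-1) = - 4 e + 5 \cos{\left(1 + \frac{\pi}{3} \right)} - \frac{5 \sqrt{21}}{12} + \frac{5 \sqrt{3}}{6} + \frac{3}{2}.

Antiderivative: F(u) = \frac{\left(5 \sqrt{3} \sqrt{3 u^{2} + 4} e^{u} - 60 e^{u} \sin{\left(u + \frac{\pi}{6} \right)} + 48\right) e^{- u}}{12}; value = - 4 e + 5 \cos{\left(1 + \frac{\pi}{3} \right)} - \frac{5 \sqrt{21}}{12} + \frac{5 \sqrt{3}}{6} + \frac{3}{2}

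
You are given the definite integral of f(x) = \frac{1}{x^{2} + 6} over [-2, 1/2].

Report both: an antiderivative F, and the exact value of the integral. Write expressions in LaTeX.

A first test for any F(x): its x-derivative must equal f(x) identically.
F(x) = \frac{\sqrt{6} \operatorname{atan}{\left(\frac{\sqrt{6} x}{6} \right)}}{6} is an antiderivative of f.
Check: d/dx[\frac{\sqrt{6} \operatorname{atan}{\left(\frac{\sqrt{6} x}{6} \right)}}{6}] = \frac{1}{x^{2} + 6} = f(x).
F(1/2) = \frac{\sqrt{6} \operatorname{atan}{\left(\frac{\sqrt{6}}{12} \right)}}{6}; F(-2) = - \frac{\sqrt{6} \operatorname{atan}{\left(\frac{\sqrt{6}}{3} \right)}}{6}.
Integral = F(1/2) - F(-2) = \frac{\sqrt{6} \operatorname{atan}{\left(\frac{\sqrt{6}}{12} \right)}}{6} + \frac{\sqrt{6} \operatorname{atan}{\left(\frac{\sqrt{6}}{3} \right)}}{6}.

Antiderivative: F(x) = \frac{\sqrt{6} \operatorname{atan}{\left(\frac{\sqrt{6} x}{6} \right)}}{6}; value = \frac{\sqrt{6} \operatorname{atan}{\left(\frac{\sqrt{6}}{12} \right)}}{6} + \frac{\sqrt{6} \operatorname{atan}{\left(\frac{\sqrt{6}}{3} \right)}}{6}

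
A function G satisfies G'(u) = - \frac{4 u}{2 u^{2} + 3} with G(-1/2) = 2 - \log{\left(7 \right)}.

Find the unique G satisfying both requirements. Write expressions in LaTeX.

G'(u) matches the chain-rule pattern g'(h)*h' with inner function h(u) = 4 u^{2} + 6; substituting w = h(u) collapses the integral.
A general antiderivative is - \log{\left(4 u^{2} + 6 \right)} + C.
The condition gives C = 2 - \log{\left(7 \right)} - (- \log{\left(7 \right)}) = 2.
So G(u) = 2 - \log{\left(4 u^{2} + 6 \right)}.
Check: d/du[2 - \log{\left(4 u^{2} + 6 \right)}] = - \frac{4 u}{2 u^{2} + 3} = G'(u).

G(u) = 2 - \log{\left(4 u^{2} + 6 \right)}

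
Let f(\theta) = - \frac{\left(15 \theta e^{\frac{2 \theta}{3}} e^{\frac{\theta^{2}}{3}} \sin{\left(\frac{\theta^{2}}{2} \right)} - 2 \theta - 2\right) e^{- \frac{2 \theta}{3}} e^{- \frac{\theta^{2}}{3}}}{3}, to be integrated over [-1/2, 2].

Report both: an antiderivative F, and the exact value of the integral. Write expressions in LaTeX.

Differentiate the proposed F(\theta) back; it has to land on f(\theta) exactly.
F(\theta) = 5 \cos{\left(\frac{\theta^{2}}{2} \right)} - e^{- \frac{2 \theta}{3}} e^{- \frac{\theta^{2}}{3}} is an antiderivative of f.
Check: d/d\theta[5 \cos{\left(\frac{\theta^{2}}{2} \right)} - e^{- \frac{2 \theta}{3}} e^{- \frac{\theta^{2}}{3}}] = \frac{\left(- 15 \theta e^{\frac{2 \theta}{3}} e^{\frac{\theta^{2}}{3}} \sin{\left(\frac{\theta^{2}}{2} \right)} + 2 \theta + 2\right) e^{- \frac{2 \theta}{3}} e^{- \frac{\theta^{2}}{3}}}{3}, which equals f(\theta).
F(2) = 5 \cos{\left(2 \right)} - e^{- \frac{8}{3}}; F(-1/2) = - e^{\frac{1}{4}} + 5 \cos{\left(\frac{1}{8} \right)}.
Integral = F(2) - F(-1/2) = - 5 \cos{\left(\frac{1}{8} \right)} + 5 \cos{\left(2 \right)} - e^{- \frac{8}{3}} + e^{\frac{1}{4}}.

Antiderivative: F(\theta) = 5 \cos{\left(\frac{\theta^{2}}{2} \right)} - e^{- \frac{2 \theta}{3}} e^{- \frac{\theta^{2}}{3}}; value = - 5 \cos{\left(\frac{1}{8} \right)} + 5 \cos{\left(2 \right)} - e^{- \frac{8}{3}} + e^{\frac{1}{4}}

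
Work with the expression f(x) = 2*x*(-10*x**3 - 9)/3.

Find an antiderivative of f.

An antiderivative is F(x) = -4*x**5/3 - 3*x**2.

A candidate is checked by its d/dx: the result must match f(x).
Check: d/dx[-4*x**5/3 - 3*x**2] = -20*x**4/3 - 6*x, which equals f(x).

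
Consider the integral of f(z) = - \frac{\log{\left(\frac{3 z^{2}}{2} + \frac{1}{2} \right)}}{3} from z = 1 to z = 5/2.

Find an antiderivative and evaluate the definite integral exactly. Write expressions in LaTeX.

Antiderivative: F(z) = - \frac{z \log{\left(\frac{3 z^{2}}{2} + \frac{1}{2} \right)}}{3} + \frac{2 z}{3} - \frac{2 \sqrt{3} \operatorname{atan}{\left(\sqrt{3} z \right)}}{9}; value = - \frac{5 \log{\left(\frac{79}{8} \right)}}{6} - \frac{2 \sqrt{3} \operatorname{atan}{\left(\frac{5 \sqrt{3}}{2} \right)}}{9} + \frac{\log{\left(2 \right)}}{3} + \frac{2 \sqrt{3} \pi}{27} + 1

For F(z) to be correct the identity F'(z) - f(z) = 0 must hold.
F(z) = - \frac{z \log{\left(\frac{3 z^{2}}{2} + \frac{1}{2} \right)}}{3} + \frac{2 z}{3} - \frac{2 \sqrt{3} \operatorname{atan}{\left(\sqrt{3} z \right)}}{9} is an antiderivative of f.
Check: d/dz[- \frac{z \log{\left(\frac{3 z^{2}}{2} + \frac{1}{2} \right)}}{3} + \frac{2 z}{3} - \frac{2 \sqrt{3} \operatorname{atan}{\left(\sqrt{3} z \right)}}{9}] = - \frac{\log{\left(3 z^{2} + 1 \right)}}{3} + \frac{\log{\left(2 \right)}}{3}, which equals f(z).
F(5/2) = - \frac{5 \log{\left(\frac{79}{8} \right)}}{6} - \frac{2 \sqrt{3} \operatorname{atan}{\left(\frac{5 \sqrt{3}}{2} \right)}}{9} + \frac{5}{3}; F(1) = - \frac{2 \sqrt{3} \pi}{27} - \frac{\log{\left(2 \right)}}{3} + \frac{2}{3}.
Integral = F(5/2) - F(1) = - \frac{5 \log{\left(\frac{79}{8} \right)}}{6} - \frac{2 \sqrt{3} \operatorname{atan}{\left(\frac{5 \sqrt{3}}{2} \right)}}{9} + \frac{\log{\left(2 \right)}}{3} + \frac{2 \sqrt{3} \pi}{27} + 1.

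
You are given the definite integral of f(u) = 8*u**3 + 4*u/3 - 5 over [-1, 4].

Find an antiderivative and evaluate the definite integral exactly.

Antiderivative: F(u) = (12*u**4 + 4*u**2 - 30*u + 15)/6; value = 495

Integrate term by term and add the pieces.
F(u) = (12*u**4 + 4*u**2 - 30*u + 15)/6 is an antiderivative of f.
Check: d/du[(12*u**4 + 4*u**2 - 30*u + 15)/6] = 8*u**3 + 4*u/3 - 5 = f(u).
F(4) = 3031/6; F(-1) = 61/6.
Integral = F(4) - F(-1) = 495.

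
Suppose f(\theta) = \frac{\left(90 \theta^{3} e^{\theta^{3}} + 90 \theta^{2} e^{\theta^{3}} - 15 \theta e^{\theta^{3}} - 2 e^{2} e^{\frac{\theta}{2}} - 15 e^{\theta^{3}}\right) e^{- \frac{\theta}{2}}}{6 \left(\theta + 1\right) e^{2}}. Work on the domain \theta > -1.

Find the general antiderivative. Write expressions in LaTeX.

Any candidate F(\theta) must reproduce f(\theta) exactly when differentiated.
Check: d/d\theta[\frac{15 e^{\theta^{3} - \frac{\theta}{2} - 2} - \log{\left(2 \theta + 2 \right)}}{3}] = \frac{90 \theta^{3} + 90 \theta^{2} - 15 \theta - 2 e^{2} e^{\frac{\theta}{2}} e^{- \theta^{3}} - 15}{6 \theta e^{2} e^{\frac{\theta}{2}} e^{- \theta^{3}} + 6 e^{2} e^{\frac{\theta}{2}} e^{- \theta^{3}}}, which equals f(\theta).

F(\theta) = \frac{15 e^{\theta^{3} - \frac{\theta}{2} - 2} - \log{\left(2 \theta + 2 \right)}}{3} + C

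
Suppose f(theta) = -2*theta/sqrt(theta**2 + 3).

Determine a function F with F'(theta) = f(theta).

The substitution u = theta**2 + 3 works: f is exactly (dF/du)*(du/dtheta) for that inner function.
Check: d/dtheta[-2*sqrt(theta**2 + 3)] = -2*theta/sqrt(theta**2 + 3) = f(theta).

An antiderivative is F(theta) = -2*sqrt(theta**2 + 3).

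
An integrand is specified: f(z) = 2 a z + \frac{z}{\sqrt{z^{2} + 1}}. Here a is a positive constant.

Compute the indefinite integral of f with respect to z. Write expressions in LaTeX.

Integrate term by term and add the pieces.
Check: d/dz[a z^{2} + \sqrt{z^{2} + 1}] = \frac{2 a z \sqrt{z^{2} + 1} + z}{\sqrt{z^{2} + 1}}, which equals f(z).

F(z) = a z^{2} + \sqrt{z^{2} + 1} + C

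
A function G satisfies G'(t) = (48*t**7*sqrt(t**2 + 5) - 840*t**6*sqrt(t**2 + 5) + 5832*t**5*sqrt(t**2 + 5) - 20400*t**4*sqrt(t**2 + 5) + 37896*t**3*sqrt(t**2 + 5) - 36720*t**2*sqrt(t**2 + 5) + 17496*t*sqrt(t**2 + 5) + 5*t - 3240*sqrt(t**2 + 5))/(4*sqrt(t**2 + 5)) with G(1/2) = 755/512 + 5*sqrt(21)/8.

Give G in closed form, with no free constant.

G(t) = 3*t**8/2 - 30*t**7 + 243*t**6 - 1020*t**5 + 4737*t**4/2 - 3060*t**3 + 2187*t**2 - 810*t + 5*sqrt(t**2 + 5)/4 + 245/2

Check a candidate G(t) by differentiating: d/dt[G] must match the given G'(t).
A general antiderivative is 5*sqrt(t**2 + 5)/4 + 3*(-t**2 + 5*t - 3)**4/2 + C.
The condition gives C = 755/512 + 5*sqrt(21)/8 - (243/512 + 5*sqrt(21)/8) = 1.
So G(t) = 3*t**8/2 - 30*t**7 + 243*t**6 - 1020*t**5 + 4737*t**4/2 - 3060*t**3 + 2187*t**2 - 810*t + 5*sqrt(t**2 + 5)/4 + 245/2.
Check: d/dt[3*t**8/2 - 30*t**7 + 243*t**6 - 1020*t**5 + 4737*t**4/2 - 3060*t**3 + 2187*t**2 - 810*t + 5*sqrt(t**2 + 5)/4 + 245/2] = (48*t**7*sqrt(t**2 + 5) - 840*t**6*sqrt(t**2 + 5) + 5832*t**5*sqrt(t**2 + 5) - 20400*t**4*sqrt(t**2 + 5) + 37896*t**3*sqrt(t**2 + 5) - 36720*t**2*sqrt(t**2 + 5) + 17496*t*sqrt(t**2 + 5) + 5*t - 3240*sqrt(t**2 + 5))/(4*sqrt(t**2 + 5)) = G'(t).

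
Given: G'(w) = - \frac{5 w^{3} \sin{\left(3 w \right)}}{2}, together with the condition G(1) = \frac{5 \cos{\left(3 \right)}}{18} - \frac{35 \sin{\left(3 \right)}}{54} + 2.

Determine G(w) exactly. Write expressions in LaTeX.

G(w) = \frac{5 w^{3} \cos{\left(3 w \right)}}{6} - \frac{5 w^{2} \sin{\left(3 w \right)}}{6} - \frac{5 w \cos{\left(3 w \right)}}{9} + \frac{5 \sin{\left(3 w \right)}}{27} + 2

Whatever form G(w) takes, its d/dw must return the stated G'(w).
A general antiderivative is \frac{5 w^{3} \cos{\left(3 w \right)}}{6} - \frac{5 w^{2} \sin{\left(3 w \right)}}{6} - \frac{5 w \cos{\left(3 w \right)}}{9} + \frac{5 \sin{\left(3 w \right)}}{27} + C.
The condition gives C = \frac{5 \cos{\left(3 \right)}}{18} - \frac{35 \sin{\left(3 \right)}}{54} + 2 - (\frac{5 \cos{\left(3 \right)}}{18} - \frac{35 \sin{\left(3 \right)}}{54}) = 2.
So G(w) = \frac{5 w^{3} \cos{\left(3 w \right)}}{6} - \frac{5 w^{2} \sin{\left(3 w \right)}}{6} - \frac{5 w \cos{\left(3 w \right)}}{9} + \frac{5 \sin{\left(3 w \right)}}{27} + 2.
Check: d/dw[\frac{5 w^{3} \cos{\left(3 w \right)}}{6} - \frac{5 w^{2} \sin{\left(3 w \right)}}{6} - \frac{5 w \cos{\left(3 w \right)}}{9} + \frac{5 \sin{\left(3 w \right)}}{27} + 2] = - \frac{5 w^{3} \sin{\left(3 w \right)}}{2} = G'(w).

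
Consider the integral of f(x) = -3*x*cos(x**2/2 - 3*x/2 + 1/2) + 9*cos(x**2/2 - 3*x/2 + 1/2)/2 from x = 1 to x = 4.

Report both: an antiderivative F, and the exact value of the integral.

Antiderivative: F(x) = -3*sin(x**2/2 - 3*x/2 + 1/2); value = -3*sin(5/2) - 3*sin(1/2)

f matches the chain-rule pattern g'(h)*h' with inner function h(x) = x**2/2 - 3*x/2 + 1/2; substituting u = h(x) collapses the integral.
F(x) = -3*sin(x**2/2 - 3*x/2 + 1/2) is an antiderivative of f.
Check: d/dx[-3*sin(x**2/2 - 3*x/2 + 1/2)] = -3*x*cos(x**2/2 - 3*x/2 + 1/2) + 9*cos(x**2/2 - 3*x/2 + 1/2)/2 = f(x).
F(4) = -3*sin(5/2); F(1) = 3*sin(1/2).
Integral = F(4) - F(1) = -3*sin(5/2) - 3*sin(1/2).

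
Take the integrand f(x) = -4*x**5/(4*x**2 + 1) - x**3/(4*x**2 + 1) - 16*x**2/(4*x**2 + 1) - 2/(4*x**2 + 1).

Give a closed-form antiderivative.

An antiderivative is F(x) = -x**4/4 - 4*x + atan(2*x).

The integrand splits into summands that can be handled one at a time.
Check: d/dx[-x**4/4 - 4*x + atan(2*x)] = (-4*x**5 - x**3 - 16*x**2 - 2)/(4*x**2 + 1), which equals f(x).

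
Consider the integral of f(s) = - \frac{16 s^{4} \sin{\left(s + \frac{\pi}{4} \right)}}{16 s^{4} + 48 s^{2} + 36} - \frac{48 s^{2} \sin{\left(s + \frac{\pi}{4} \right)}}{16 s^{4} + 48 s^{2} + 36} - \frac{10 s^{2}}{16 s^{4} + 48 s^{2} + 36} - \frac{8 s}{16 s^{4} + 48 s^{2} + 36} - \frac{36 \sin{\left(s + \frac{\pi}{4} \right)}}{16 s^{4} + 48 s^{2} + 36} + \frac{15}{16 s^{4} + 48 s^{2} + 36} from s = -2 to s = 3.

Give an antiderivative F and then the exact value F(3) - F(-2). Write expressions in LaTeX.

Antiderivative: F(s) = \frac{8 s^{2} \cos{\left(s + \frac{\pi}{4} \right)} + 5 s + 12 \cos{\left(s + \frac{\pi}{4} \right)} + 2}{4 \left(2 s^{2} + 3\right)}; value = \cos{\left(\frac{\pi}{4} + 3 \right)} - \sin{\left(\frac{\pi}{4} + 2 \right)} + \frac{355}{924}

Integrate term by term and add the pieces.
F(s) = \frac{8 s^{2} \cos{\left(s + \frac{\pi}{4} \right)} + 5 s + 12 \cos{\left(s + \frac{\pi}{4} \right)} + 2}{4 \left(2 s^{2} + 3\right)} is an antiderivative of f.
Check: d/ds[\frac{8 s^{2} \cos{\left(s + \frac{\pi}{4} \right)} + 5 s + 12 \cos{\left(s + \frac{\pi}{4} \right)} + 2}{4 \left(2 s^{2} + 3\right)}] = \frac{- 16 s^{4} \sin{\left(s + \frac{\pi}{4} \right)} - 48 s^{2} \sin{\left(s + \frac{\pi}{4} \right)} - 10 s^{2} - 8 s - 36 \sin{\left(s + \frac{\pi}{4} \right)} + 15}{16 s^{4} + 48 s^{2} + 36}, which equals f(s).
F(3) = \cos{\left(\frac{\pi}{4} + 3 \right)} + \frac{17}{84}; F(-2) = - \frac{2}{11} + \sin{\left(\frac{\pi}{4} + 2 \right)}.
Integral = F(3) - F(-2) = \cos{\left(\frac{\pi}{4} + 3 \right)} - \sin{\left(\frac{\pi}{4} + 2 \right)} + \frac{355}{924}.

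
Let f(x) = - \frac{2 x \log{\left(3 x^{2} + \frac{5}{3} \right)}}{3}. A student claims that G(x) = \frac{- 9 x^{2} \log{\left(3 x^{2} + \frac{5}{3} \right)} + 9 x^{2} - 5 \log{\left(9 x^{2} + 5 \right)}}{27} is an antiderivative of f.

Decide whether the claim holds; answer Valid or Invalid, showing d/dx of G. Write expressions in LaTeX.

Valid: G'(x) = f(x).

d/dx[G] = - \frac{2 x \log{\left(3 x^{2} + \frac{5}{3} \right)}}{3}
This equals f(x) exactly, so the claim holds.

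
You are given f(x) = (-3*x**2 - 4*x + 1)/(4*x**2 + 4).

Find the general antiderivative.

F(x) = -3*x/4 - log(x**2 + 1)/2 + atan(x) + C

A first test for any F(x): its x-derivative must equal f(x) identically.
Check: d/dx[-3*x/4 - log(x**2 + 1)/2 + atan(x)] = (-3*x**2 - 4*x + 1)/(4*x**2 + 4) = f(x).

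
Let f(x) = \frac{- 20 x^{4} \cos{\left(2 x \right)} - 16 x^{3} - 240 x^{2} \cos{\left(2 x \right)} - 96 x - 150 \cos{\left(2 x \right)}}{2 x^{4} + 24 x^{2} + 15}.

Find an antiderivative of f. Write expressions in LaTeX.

An antiderivative is F(x) = - 2 \log{\left(\frac{x^{4}}{3} + 4 x^{2} + \frac{5}{2} \right)} - 5 \sin{\left(2 x \right)}.

Whatever form F(x) takes, F'(x) = f(x) is non-negotiable.
Check: d/dx[- 2 \log{\left(\frac{x^{4}}{3} + 4 x^{2} + \frac{5}{2} \right)} - 5 \sin{\left(2 x \right)}] = \frac{- 20 x^{4} \cos{\left(2 x \right)} - 16 x^{3} - 240 x^{2} \cos{\left(2 x \right)} - 96 x - 150 \cos{\left(2 x \right)}}{2 x^{4} + 24 x^{2} + 15} = f(x).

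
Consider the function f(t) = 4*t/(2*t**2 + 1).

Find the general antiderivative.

F(t) = log(t**2 + 1/2) + C

The substitution u = t**2 + 1/2 works: f is exactly (dF/du)*(du/dt) for that inner function.
Check: d/dt[log(t**2 + 1/2)] = 4*t/(2*t**2 + 1) = f(t).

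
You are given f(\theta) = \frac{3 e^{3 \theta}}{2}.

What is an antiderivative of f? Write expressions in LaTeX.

An antiderivative is F(\theta) = \frac{e^{3 \theta}}{2}.

For F(\theta) to be correct the identity F'(\theta) - f(\theta) = 0 must hold.
Check: d/d\theta[\frac{e^{3 \theta}}{2}] = \frac{3 e^{3 \theta}}{2} = f(\theta).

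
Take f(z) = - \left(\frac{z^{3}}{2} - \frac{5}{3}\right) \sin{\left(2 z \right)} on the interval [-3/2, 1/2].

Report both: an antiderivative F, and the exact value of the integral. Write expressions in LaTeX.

Antiderivative: F(z) = \frac{z^{3} \cos{\left(2 z \right)}}{4} - \frac{3 z^{2} \sin{\left(2 z \right)}}{8} - \frac{3 z \cos{\left(2 z \right)}}{8} + \frac{3 \sin{\left(2 z \right)}}{16} - \frac{5 \cos{\left(2 z \right)}}{6}; value = \frac{107 \cos{\left(3 \right)}}{96} - \frac{95 \cos{\left(1 \right)}}{96} - \frac{21 \sin{\left(3 \right)}}{32} + \frac{3 \sin{\left(1 \right)}}{32}

A first test for any F(z): its z-derivative must equal f(z) identically.
F(z) = \frac{z^{3} \cos{\left(2 z \right)}}{4} - \frac{3 z^{2} \sin{\left(2 z \right)}}{8} - \frac{3 z \cos{\left(2 z \right)}}{8} + \frac{3 \sin{\left(2 z \right)}}{16} - \frac{5 \cos{\left(2 z \right)}}{6} is an antiderivative of f.
Check: d/dz[\frac{z^{3} \cos{\left(2 z \right)}}{4} - \frac{3 z^{2} \sin{\left(2 z \right)}}{8} - \frac{3 z \cos{\left(2 z \right)}}{8} + \frac{3 \sin{\left(2 z \right)}}{16} - \frac{5 \cos{\left(2 z \right)}}{6}] = - \frac{z^{3} \sin{\left(2 z \right)}}{2} + \frac{5 \sin{\left(2 z \right)}}{3}, which equals f(z).
F(1/2) = - \frac{95 \cos{\left(1 \right)}}{96} + \frac{3 \sin{\left(1 \right)}}{32}; F(-3/2) = \frac{21 \sin{\left(3 \right)}}{32} - \frac{107 \cos{\left(3 \right)}}{96}.
Integral = F(1/2) - F(-3/2) = \frac{107 \cos{\left(3 \right)}}{96} - \frac{95 \cos{\left(1 \right)}}{96} - \frac{21 \sin{\left(3 \right)}}{32} + \frac{3 \sin{\left(1 \right)}}{32}.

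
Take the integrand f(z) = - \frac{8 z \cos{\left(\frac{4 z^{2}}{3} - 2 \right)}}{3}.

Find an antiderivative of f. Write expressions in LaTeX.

The substitution u = \frac{4 z^{2}}{3} - 2 works: f is exactly (dF/du)*(du/dz) for that inner function.
Check: d/dz[- \sin{\left(\frac{4 z^{2}}{3} - 2 \right)}] = - \frac{8 z \cos{\left(\frac{4 z^{2}}{3} - 2 \right)}}{3} = f(z).

An antiderivative is F(z) = - \sin{\left(\frac{4 z^{2}}{3} - 2 \right)}.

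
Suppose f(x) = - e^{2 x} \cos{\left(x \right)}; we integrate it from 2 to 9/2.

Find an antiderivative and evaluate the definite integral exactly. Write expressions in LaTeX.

A first test for any F(x): its x-derivative must equal f(x) identically.
F(x) = - \frac{e^{2 x} \sin{\left(x \right)}}{5} - \frac{2 e^{2 x} \cos{\left(x \right)}}{5} is an antiderivative of f.
Check: d/dx[- \frac{e^{2 x} \sin{\left(x \right)}}{5} - \frac{2 e^{2 x} \cos{\left(x \right)}}{5}] = - e^{2 x} \cos{\left(x \right)} = f(x).
F(9/2) = - \frac{2 e^{9} \cos{\left(\frac{9}{2} \right)}}{5} - \frac{e^{9} \sin{\left(\frac{9}{2} \right)}}{5}; F(2) = - \frac{e^{4} \sin{\left(2 \right)}}{5} - \frac{2 e^{4} \cos{\left(2 \right)}}{5}.
Integral = F(9/2) - F(2) = \frac{2 e^{4} \cos{\left(2 \right)}}{5} + \frac{e^{4} \sin{\left(2 \right)}}{5} - \frac{2 e^{9} \cos{\left(\frac{9}{2} \right)}}{5} - \frac{e^{9} \sin{\left(\frac{9}{2} \right)}}{5}.

Antiderivative: F(x) = - \frac{e^{2 x} \sin{\left(x \right)}}{5} - \frac{2 e^{2 x} \cos{\left(x \right)}}{5}; value = \frac{2 e^{4} \cos{\left(2 \right)}}{5} + \frac{e^{4} \sin{\left(2 \right)}}{5} - \frac{2 e^{9} \cos{\left(\frac{9}{2} \right)}}{5} - \frac{e^{9} \sin{\left(\frac{9}{2} \right)}}{5}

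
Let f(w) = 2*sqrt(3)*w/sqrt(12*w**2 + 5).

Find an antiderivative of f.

An antiderivative is F(w) = sqrt(3)*sqrt(12*w**2 + 5)/6.

f matches the chain-rule pattern g'(h)*h' with inner function h(w) = 4*w**2 + 5/3; substituting u = h(w) collapses the integral.
Check: d/dw[sqrt(3)*sqrt(12*w**2 + 5)/6] = 2*sqrt(3)*w/sqrt(12*w**2 + 5) = f(w).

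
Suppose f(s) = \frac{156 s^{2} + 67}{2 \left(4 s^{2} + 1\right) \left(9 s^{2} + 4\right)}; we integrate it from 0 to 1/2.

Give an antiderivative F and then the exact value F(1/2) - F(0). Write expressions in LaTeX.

Whatever form F(s) takes, F'(s) = f(s) is non-negotiable.
F(s) = \frac{\operatorname{atan}{\left(\frac{3 s}{2} \right)} + 16 \operatorname{atan}{\left(2 s \right)}}{4} is an antiderivative of f.
Check: d/ds[\frac{\operatorname{atan}{\left(\frac{3 s}{2} \right)} + 16 \operatorname{atan}{\left(2 s \right)}}{4}] = \frac{156 s^{2} + 67}{72 s^{4} + 50 s^{2} + 8}, which equals f(s).
F(1/2) = \frac{\operatorname{atan}{\left(\frac{3}{4} \right)}}{4} + \pi; F(0) = 0.
Integral = F(1/2) - F(0) = \frac{\operatorname{atan}{\left(\frac{3}{4} \right)}}{4} + \pi.

Antiderivative: F(s) = \frac{\operatorname{atan}{\left(\frac{3 s}{2} \right)} + 16 \operatorname{atan}{\left(2 s \right)}}{4}; value = \frac{\operatorname{atan}{\left(\frac{3}{4} \right)}}{4} + \pi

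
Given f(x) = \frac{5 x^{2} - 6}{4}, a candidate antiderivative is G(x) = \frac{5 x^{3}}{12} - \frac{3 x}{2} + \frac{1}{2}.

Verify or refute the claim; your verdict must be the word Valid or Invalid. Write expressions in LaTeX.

Valid - the claim checks out under differentiation.

d/dx[G] = \frac{5 x^{2}}{4} - \frac{3}{2}
This equals f(x) exactly, so the claim holds.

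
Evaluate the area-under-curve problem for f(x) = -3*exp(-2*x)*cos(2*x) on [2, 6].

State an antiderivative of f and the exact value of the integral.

Antiderivative: F(x) = -3*exp(-2*x)*sin(2*x)/4 + 3*exp(-2*x)*cos(2*x)/4; value = 3*exp(-4)*sin(4)/4 - 3*exp(-12)*sin(12)/4 + 3*exp(-12)*cos(12)/4 - 3*exp(-4)*cos(4)/4

An antiderivative F(x) passes only if d/dx[F] lands on f(x) exactly.
F(x) = -3*exp(-2*x)*sin(2*x)/4 + 3*exp(-2*x)*cos(2*x)/4 is an antiderivative of f.
Check: d/dx[-3*exp(-2*x)*sin(2*x)/4 + 3*exp(-2*x)*cos(2*x)/4] = -3*exp(-2*x)*cos(2*x) = f(x).
F(6) = -3*exp(-12)*sin(12)/4 + 3*exp(-12)*cos(12)/4; F(2) = 3*exp(-4)*cos(4)/4 - 3*exp(-4)*sin(4)/4.
Integral = F(6) - F(2) = 3*exp(-4)*sin(4)/4 - 3*exp(-12)*sin(12)/4 + 3*exp(-12)*cos(12)/4 - 3*exp(-4)*cos(4)/4.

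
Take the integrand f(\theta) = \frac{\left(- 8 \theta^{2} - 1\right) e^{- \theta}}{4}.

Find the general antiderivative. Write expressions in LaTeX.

F(\theta) = \frac{\left(8 \theta^{2} + 16 \theta + 17\right) e^{- \theta}}{4} + C

Recognize the product-rule pattern: f = u'v + uv' with u = 2 \theta^{2} + 4 \theta + \frac{17}{4}, v = e^{- \theta}, so integration by parts undoes it.
Check: d/d\theta[\frac{\left(8 \theta^{2} + 16 \theta + 17\right) e^{- \theta}}{4}] = \frac{\left(- 8 \theta^{2} - 1\right) e^{- \theta}}{4} = f(\theta).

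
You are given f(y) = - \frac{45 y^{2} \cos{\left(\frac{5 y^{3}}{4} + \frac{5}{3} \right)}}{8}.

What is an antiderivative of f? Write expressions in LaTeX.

The substitution u = \frac{5 y^{3}}{4} + \frac{5}{3} works: f is exactly (dF/du)*(du/dy) for that inner function.
Check: d/dy[- \frac{3 \sin{\left(\frac{5 y^{3}}{4} + \frac{5}{3} \right)}}{2}] = - \frac{45 y^{2} \cos{\left(\frac{5 y^{3}}{4} + \frac{5}{3} \right)}}{8} = f(y).

An antiderivative is F(y) = - \frac{3 \sin{\left(\frac{5 y^{3}}{4} + \frac{5}{3} \right)}}{2}.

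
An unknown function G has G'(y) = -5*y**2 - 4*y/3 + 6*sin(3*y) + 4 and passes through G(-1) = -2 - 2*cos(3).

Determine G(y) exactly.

The integrand splits into summands that can be handled one at a time.
A general antiderivative is -5*y**3/3 - 2*y**2/3 + 4*y - 2*cos(3*y) + 1/2 + C.
The condition gives C = -2 - 2*cos(3) - (-5/2 - 2*cos(3)) = 1/2.
So G(y) = -(5*y**3 + 2*y**2 - 12*y + 6*cos(3*y) - 3)/3.
Check: d/dy[-(5*y**3 + 2*y**2 - 12*y + 6*cos(3*y) - 3)/3] = -5*y**2 - 4*y/3 + 6*sin(3*y) + 4 = G'(y).

G(y) = -(5*y**3 + 2*y**2 - 12*y + 6*cos(3*y) - 3)/3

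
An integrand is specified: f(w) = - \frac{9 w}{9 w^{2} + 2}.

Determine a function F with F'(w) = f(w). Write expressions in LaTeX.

The substitution u = 3 w^{2} + \frac{2}{3} works: f is exactly (dF/du)*(du/dw) for that inner function.
Check: d/dw[- \frac{\log{\left(3 w^{2} + \frac{2}{3} \right)}}{2}] = - \frac{9 w}{9 w^{2} + 2} = f(w).

An antiderivative is F(w) = - \frac{\log{\left(3 w^{2} + \frac{2}{3} \right)}}{2}.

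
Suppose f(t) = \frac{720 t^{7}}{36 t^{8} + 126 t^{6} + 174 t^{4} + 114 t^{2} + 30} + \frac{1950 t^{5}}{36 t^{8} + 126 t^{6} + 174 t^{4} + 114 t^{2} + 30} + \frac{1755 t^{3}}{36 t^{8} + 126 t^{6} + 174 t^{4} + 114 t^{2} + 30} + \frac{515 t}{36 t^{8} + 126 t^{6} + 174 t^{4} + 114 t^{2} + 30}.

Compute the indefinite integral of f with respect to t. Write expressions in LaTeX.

F(t) = \frac{5 \left(12 \left(t^{2} + 1\right) \log{\left(2 t^{4} + 3 t^{2} + \frac{5}{3} \right)} + 1\right)}{12 \left(t^{2} + 1\right)} + C

Integrate term by term and add the pieces.
Check: d/dt[\frac{5 \left(12 \left(t^{2} + 1\right) \log{\left(2 t^{4} + 3 t^{2} + \frac{5}{3} \right)} + 1\right)}{12 \left(t^{2} + 1\right)}] = \frac{720 t^{7} + 1950 t^{5} + 1755 t^{3} + 515 t}{36 t^{8} + 126 t^{6} + 174 t^{4} + 114 t^{2} + 30}, which equals f(t).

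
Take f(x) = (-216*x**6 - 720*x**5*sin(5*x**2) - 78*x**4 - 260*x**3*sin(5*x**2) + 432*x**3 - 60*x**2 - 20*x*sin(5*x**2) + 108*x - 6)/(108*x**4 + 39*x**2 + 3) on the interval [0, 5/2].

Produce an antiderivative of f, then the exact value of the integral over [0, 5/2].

Whatever form F(x) takes, F'(x) = f(x) is non-negotiable.
F(x) = -2*x**3/3 + 2*log(3*x**2 + 1/3) + 2*cos(5*x**2)/3 - atan(2*x) is an antiderivative of f.
Check: d/dx[-2*x**3/3 + 2*log(3*x**2 + 1/3) + 2*cos(5*x**2)/3 - atan(2*x)] = (-216*x**6 - 720*x**5*sin(5*x**2) - 78*x**4 - 260*x**3*sin(5*x**2) + 432*x**3 - 60*x**2 - 20*x*sin(5*x**2) + 108*x - 6)/(108*x**4 + 39*x**2 + 3) = f(x).
F(5/2) = -125/12 - atan(5) + 2*cos(125/4)/3 + 2*log(229/12); F(0) = 2/3 - 2*log(3).
Integral = F(5/2) - F(0) = -133/12 - atan(5) + 2*cos(125/4)/3 + 2*log(3) + 2*log(229/12).

Antiderivative: F(x) = -2*x**3/3 + 2*log(3*x**2 + 1/3) + 2*cos(5*x**2)/3 - atan(2*x); value = -133/12 - atan(5) + 2*cos(125/4)/3 + 2*log(3) + 2*log(229/12)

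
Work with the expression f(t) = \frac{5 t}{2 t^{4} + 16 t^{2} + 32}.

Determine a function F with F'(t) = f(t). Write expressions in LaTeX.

An antiderivative is F(t) = - \frac{5}{4 \left(t^{2} + 4\right)}.

The substitution u = t^{2} + 4 works: f is exactly (dF/du)*(du/dt) for that inner function.
Check: d/dt[- \frac{5}{4 \left(t^{2} + 4\right)}] = \frac{5 t}{2 t^{4} + 16 t^{2} + 32} = f(t).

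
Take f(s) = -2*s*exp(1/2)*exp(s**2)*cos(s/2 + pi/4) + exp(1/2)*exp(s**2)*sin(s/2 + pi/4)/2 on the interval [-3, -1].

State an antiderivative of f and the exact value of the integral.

Recognize the product-rule pattern: f = u'v + uv' with u = -cos(s/2 + pi/4), v = exp(s**2 + 1/2), so integration by parts undoes it.
F(s) = -exp(s**2 + 1/2)*cos(s/2 + pi/4) is an antiderivative of f.
Check: d/ds[-exp(s**2 + 1/2)*cos(s/2 + pi/4)] = -2*s*exp(1/2)*exp(s**2)*cos(s/2 + pi/4) + exp(1/2)*exp(s**2)*sin(s/2 + pi/4)/2 = f(s).
F(-1) = -exp(3/2)*sin(1/2 + pi/4); F(-3) = -exp(19/2)*sin(pi/4 + 3/2).
Integral = F(-1) - F(-3) = -exp(3/2)*sin(1/2 + pi/4) + exp(19/2)*sin(pi/4 + 3/2).

Antiderivative: F(s) = -exp(s**2 + 1/2)*cos(s/2 + pi/4); value = -exp(3/2)*sin(1/2 + pi/4) + exp(19/2)*sin(pi/4 + 3/2)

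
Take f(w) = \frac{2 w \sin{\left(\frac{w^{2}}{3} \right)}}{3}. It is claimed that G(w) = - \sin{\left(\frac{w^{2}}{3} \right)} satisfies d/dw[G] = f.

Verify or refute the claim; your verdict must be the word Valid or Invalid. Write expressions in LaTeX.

Invalid: d/dw[G] - f = - \frac{2 w \sin{\left(\frac{w^{2}}{3} \right)}}{3} - \frac{2 w \cos{\left(\frac{w^{2}}{3} \right)}}{3}, which is not 0.

d/dw[G] = - \frac{2 w \cos{\left(\frac{w^{2}}{3} \right)}}{3}
d/dw[G] - f(w) = - \frac{2 w \sin{\left(\frac{w^{2}}{3} \right)}}{3} - \frac{2 w \cos{\left(\frac{w^{2}}{3} \right)}}{3} != 0.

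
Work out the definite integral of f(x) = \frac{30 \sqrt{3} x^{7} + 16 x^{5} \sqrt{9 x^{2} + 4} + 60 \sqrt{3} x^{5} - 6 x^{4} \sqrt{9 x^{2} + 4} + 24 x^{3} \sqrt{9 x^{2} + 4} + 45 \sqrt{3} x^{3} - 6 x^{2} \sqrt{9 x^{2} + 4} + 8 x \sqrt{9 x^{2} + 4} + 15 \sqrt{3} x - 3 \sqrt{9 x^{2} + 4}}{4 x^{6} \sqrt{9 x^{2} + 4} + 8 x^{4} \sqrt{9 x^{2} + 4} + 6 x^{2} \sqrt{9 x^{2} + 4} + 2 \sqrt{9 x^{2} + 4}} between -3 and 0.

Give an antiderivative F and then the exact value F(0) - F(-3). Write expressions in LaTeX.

A candidate is checked by its d/dx: the result must match f(x).
F(x) = \frac{5 \sqrt{3 x^{2} + \frac{4}{3}}}{2} + \log{\left(2 x^{4} + 2 x^{2} + 1 \right)} - \frac{3 \operatorname{atan}{\left(x \right)}}{2} is an antiderivative of f.
Check: d/dx[\frac{5 \sqrt{3 x^{2} + \frac{4}{3}}}{2} + \log{\left(2 x^{4} + 2 x^{2} + 1 \right)} - \frac{3 \operatorname{atan}{\left(x \right)}}{2}] = \frac{30 \sqrt{3} x^{7} + 16 x^{5} \sqrt{9 x^{2} + 4} + 60 \sqrt{3} x^{5} - 6 x^{4} \sqrt{9 x^{2} + 4} + 24 x^{3} \sqrt{9 x^{2} + 4} + 45 \sqrt{3} x^{3} - 6 x^{2} \sqrt{9 x^{2} + 4} + 8 x \sqrt{9 x^{2} + 4} + 15 \sqrt{3} x - 3 \sqrt{9 x^{2} + 4}}{4 x^{6} \sqrt{9 x^{2} + 4} + 8 x^{4} \sqrt{9 x^{2} + 4} + 6 x^{2} \sqrt{9 x^{2} + 4} + 2 \sqrt{9 x^{2} + 4}} = f(x).
F(0) = \frac{5 \sqrt{3}}{3}; F(-3) = \frac{3 \operatorname{atan}{\left(3 \right)}}{2} + \log{\left(181 \right)} + \frac{5 \sqrt{255}}{6}.
Integral = F(0) - F(-3) = - \frac{5 \sqrt{255}}{6} - \log{\left(181 \right)} - \frac{3 \operatorname{atan}{\left(3 \right)}}{2} + \frac{5 \sqrt{3}}{3}.

Antiderivative: F(x) = \frac{5 \sqrt{3 x^{2} + \frac{4}{3}}}{2} + \log{\left(2 x^{4} + 2 x^{2} + 1 \right)} - \frac{3 \operatorname{atan}{\left(x \right)}}{2}; value = - \frac{5 \sqrt{255}}{6} - \log{\left(181 \right)} - \frac{3 \operatorname{atan}{\left(3 \right)}}{2} + \frac{5 \sqrt{3}}{3}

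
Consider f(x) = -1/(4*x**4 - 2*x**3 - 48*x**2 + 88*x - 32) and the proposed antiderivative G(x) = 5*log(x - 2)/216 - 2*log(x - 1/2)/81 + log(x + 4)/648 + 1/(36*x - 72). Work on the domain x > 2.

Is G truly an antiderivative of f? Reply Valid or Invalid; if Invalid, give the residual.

Valid: G'(x) = f(x).

d/dx[G] = -1/(4*x**4 - 2*x**3 - 48*x**2 + 88*x - 32)
This equals f(x) exactly, so the claim holds.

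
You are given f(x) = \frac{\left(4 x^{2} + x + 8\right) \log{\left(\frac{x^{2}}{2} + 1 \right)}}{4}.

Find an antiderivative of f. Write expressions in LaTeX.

Check any antiderivative F(x) by computing F'(x) and comparing it with f(x).
Check: d/dx[- \frac{2 x^{3}}{9} - \frac{x^{2}}{8} - \frac{8 x}{3} + \left(\frac{x^{3}}{3} + \frac{x^{2}}{8} + 2 x\right) \log{\left(\frac{x^{2}}{2} + 1 \right)} + \frac{\log{\left(x^{2} + 2 \right)}}{4} + \frac{8 \sqrt{2} \operatorname{atan}{\left(\frac{\sqrt{2} x}{2} \right)}}{3}] = x^{2} \log{\left(\frac{x^{2}}{2} + 1 \right)} + \frac{x \log{\left(\frac{x^{2}}{2} + 1 \right)}}{4} + 2 \log{\left(\frac{x^{2}}{2} + 1 \right)}, which equals f(x).

An antiderivative is F(x) = - \frac{2 x^{3}}{9} - \frac{x^{2}}{8} - \frac{8 x}{3} + \left(\frac{x^{3}}{3} + \frac{x^{2}}{8} + 2 x\right) \log{\left(\frac{x^{2}}{2} + 1 \right)} + \frac{\log{\left(x^{2} + 2 \right)}}{4} + \frac{8 \sqrt{2} \operatorname{atan}{\left(\frac{\sqrt{2} x}{2} \right)}}{3}.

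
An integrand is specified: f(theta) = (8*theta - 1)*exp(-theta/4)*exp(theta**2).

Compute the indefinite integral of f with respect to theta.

F(theta) = 4*exp(-theta/4)*exp(theta**2) + C

The substitution u = theta**2 - theta/4 works: f is exactly (dF/du)*(du/dtheta) for that inner function.
Check: d/dtheta[4*exp(-theta/4)*exp(theta**2)] = (8*theta*exp(theta**2) - exp(theta**2))*exp(-theta/4), which equals f(theta).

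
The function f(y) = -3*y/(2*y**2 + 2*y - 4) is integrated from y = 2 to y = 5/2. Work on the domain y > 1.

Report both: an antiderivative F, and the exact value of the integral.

Antiderivative: F(y) = -(log(y - 1) + 2*log(y + 2))/2; value = -log(9/2) - log(3/2)/2 + log(4)

Factor the denominator (2*(y - 1)*(y + 2)) and decompose: f = -1/(y + 2) - 1/(2*(y - 1)); each piece integrates to a log, atan, or power term.
F(y) = -(log(y - 1) + 2*log(y + 2))/2 is an antiderivative of f.
Check: d/dy[-(log(y - 1) + 2*log(y + 2))/2] = -3*y/(2*y**2 + 2*y - 4) = f(y).
F(5/2) = -log(9/2) - log(3/2)/2; F(2) = -log(4).
Integral = F(5/2) - F(2) = -log(9/2) - log(3/2)/2 + log(4).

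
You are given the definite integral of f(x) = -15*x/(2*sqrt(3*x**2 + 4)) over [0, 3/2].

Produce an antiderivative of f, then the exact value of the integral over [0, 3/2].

The substitution u = 3*x**2 + 4 works: f is exactly (dF/du)*(du/dx) for that inner function.
F(x) = -5*sqrt(3*x**2 + 4)/2 is an antiderivative of f.
Check: d/dx[-5*sqrt(3*x**2 + 4)/2] = -15*x/(2*sqrt(3*x**2 + 4)) = f(x).
F(3/2) = -5*sqrt(43)/4; F(0) = -5.
Integral = F(3/2) - F(0) = 5 - 5*sqrt(43)/4.

Antiderivative: F(x) = -5*sqrt(3*x**2 + 4)/2; value = 5 - 5*sqrt(43)/4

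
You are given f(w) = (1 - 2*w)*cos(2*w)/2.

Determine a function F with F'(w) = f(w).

Differentiate the proposed F(w) back; it has to land on f(w) exactly.
Check: d/dw[-(2*w*sin(2*w) - sin(2*w) + cos(2*w))/4] = -w*cos(2*w) + cos(2*w)/2, which equals f(w).

An antiderivative is F(w) = -(2*w*sin(2*w) - sin(2*w) + cos(2*w))/4.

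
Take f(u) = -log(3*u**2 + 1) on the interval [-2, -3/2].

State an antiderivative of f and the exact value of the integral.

A first test for any F(u): its u-derivative must equal f(u) identically.
F(u) = -u*log(3*u**2 + 1) + 2*u - 2*sqrt(3)*atan(sqrt(3)*u)/3 is an antiderivative of f.
Check: d/du[-u*log(3*u**2 + 1) + 2*u - 2*sqrt(3)*atan(sqrt(3)*u)/3] = -log(3*u**2 + 1) = f(u).
F(-3/2) = -3 + 2*sqrt(3)*atan(3*sqrt(3)/2)/3 + 3*log(31/4)/2; F(-2) = -4 + 2*sqrt(3)*atan(2*sqrt(3))/3 + 2*log(13).
Integral = F(-3/2) - F(-2) = -2*log(13) - 2*sqrt(3)*atan(2*sqrt(3))/3 + 1 + 2*sqrt(3)*atan(3*sqrt(3)/2)/3 + 3*log(31/4)/2.

Antiderivative: F(u) = -u*log(3*u**2 + 1) + 2*u - 2*sqrt(3)*atan(sqrt(3)*u)/3; value = -2*log(13) - 2*sqrt(3)*atan(2*sqrt(3))/3 + 1 + 2*sqrt(3)*atan(3*sqrt(3)/2)/3 + 3*log(31/4)/2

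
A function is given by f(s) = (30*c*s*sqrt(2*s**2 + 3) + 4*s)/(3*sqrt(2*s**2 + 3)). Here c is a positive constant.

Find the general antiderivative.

Recover f(s) by differentiating a candidate F(s); any mismatch rules it out.
Check: d/ds[5*c*s**2 + 2*sqrt(2*s**2 + 3)/3] = (30*c*s*sqrt(2*s**2 + 3) + 4*s)/(3*sqrt(2*s**2 + 3)) = f(s).

F(s) = 5*c*s**2 + 2*sqrt(2*s**2 + 3)/3 + C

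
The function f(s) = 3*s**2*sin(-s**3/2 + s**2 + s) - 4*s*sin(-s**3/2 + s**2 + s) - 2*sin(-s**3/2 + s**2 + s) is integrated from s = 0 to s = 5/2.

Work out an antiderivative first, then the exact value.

f matches the chain-rule pattern g'(h)*h' with inner function h(s) = -s**3/2 + s**2 + s; substituting u = h(s) collapses the integral.
F(s) = 2*cos(-s**3/2 + s**2 + s) is an antiderivative of f.
Check: d/ds[2*cos(-s**3/2 + s**2 + s)] = 3*s**2*sin(-s**3/2 + s**2 + s) - 4*s*sin(-s**3/2 + s**2 + s) - 2*sin(-s**3/2 + s**2 + s) = f(s).
F(5/2) = 2*cos(15/16); F(0) = 2.
Integral = F(5/2) - F(0) = -2 + 2*cos(15/16).

Antiderivative: F(s) = 2*cos(-s**3/2 + s**2 + s); value = -2 + 2*cos(15/16)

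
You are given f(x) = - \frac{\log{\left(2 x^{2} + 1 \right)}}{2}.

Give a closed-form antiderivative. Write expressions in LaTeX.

An antiderivative is F(x) = \frac{- x \log{\left(2 x^{2} + 1 \right)} + 2 x - \sqrt{2} \operatorname{atan}{\left(\sqrt{2} x \right)}}{2}.

Whatever form F(x) takes, F'(x) = f(x) is non-negotiable.
Check: d/dx[\frac{- x \log{\left(2 x^{2} + 1 \right)} + 2 x - \sqrt{2} \operatorname{atan}{\left(\sqrt{2} x \right)}}{2}] = - \frac{\log{\left(2 x^{2} + 1 \right)}}{2} = f(x).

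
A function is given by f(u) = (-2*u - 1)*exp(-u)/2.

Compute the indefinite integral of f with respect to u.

Recognize the product-rule pattern: f = v'r + vr' with v = u + 3/2, r = exp(-u), so integration by parts undoes it.
Check: d/du[u*exp(-u) + 3*exp(-u)/2] = (-2*u - 1)*exp(-u)/2 = f(u).

F(u) = u*exp(-u) + 3*exp(-u)/2 + C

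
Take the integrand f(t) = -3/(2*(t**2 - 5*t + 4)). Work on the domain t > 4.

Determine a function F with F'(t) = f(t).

Factor the denominator (2*(t - 4)*(t - 1)) and decompose: f = 1/(2*(t - 1)) - 1/(2*(t - 4)); each piece integrates to a log, atan, or power term.
Check: d/dt[(-log(t - 4) + log(t - 1))/2] = -3/(2*t**2 - 10*t + 8), which equals f(t).

An antiderivative is F(t) = (-log(t - 4) + log(t - 1))/2.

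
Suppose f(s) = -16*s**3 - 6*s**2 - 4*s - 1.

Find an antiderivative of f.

An antiderivative is F(s) = -4*s**4 - 2*s**3 - 2*s**2 - s.

The integrand splits into summands that can be handled one at a time.
Check: d/ds[-4*s**4 - 2*s**3 - 2*s**2 - s] = -16*s**3 - 6*s**2 - 4*s - 1 = f(s).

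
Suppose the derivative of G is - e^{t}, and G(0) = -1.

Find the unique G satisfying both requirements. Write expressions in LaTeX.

Since d/dt undoes antidifferentiation here, G(t) must give back the stated G'(t).
A general antiderivative is - e^{t} + C.
The condition gives C = -1 - (-1) = 0.
So G(t) = - e^{t}.
Check: d/dt[- e^{t}] = - e^{t} = G'(t).

G(t) = - e^{t}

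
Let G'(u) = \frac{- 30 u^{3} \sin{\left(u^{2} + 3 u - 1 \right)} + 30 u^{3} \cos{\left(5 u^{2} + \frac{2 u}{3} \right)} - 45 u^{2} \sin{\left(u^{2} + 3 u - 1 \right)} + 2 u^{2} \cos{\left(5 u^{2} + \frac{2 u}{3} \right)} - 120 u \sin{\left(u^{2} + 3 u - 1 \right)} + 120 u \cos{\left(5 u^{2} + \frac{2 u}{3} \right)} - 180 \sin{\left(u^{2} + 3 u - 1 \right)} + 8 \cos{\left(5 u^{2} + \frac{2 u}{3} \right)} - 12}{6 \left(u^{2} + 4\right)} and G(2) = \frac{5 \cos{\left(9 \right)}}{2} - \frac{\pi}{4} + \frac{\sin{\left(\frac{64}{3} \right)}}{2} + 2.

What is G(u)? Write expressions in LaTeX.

Differentiate the proposed G(u) back; it has to land on the given G'(u).
A general antiderivative is \frac{\sin{\left(5 u^{2} + \frac{2 u}{3} \right)}}{2} + \frac{5 \cos{\left(u^{2} + 3 u - 1 \right)}}{2} - \operatorname{atan}{\left(\frac{u}{2} \right)} + C.
The condition gives C = \frac{5 \cos{\left(9 \right)}}{2} - \frac{\pi}{4} + \frac{\sin{\left(\frac{64}{3} \right)}}{2} + 2 - (\frac{5 \cos{\left(9 \right)}}{2} - \frac{\pi}{4} + \frac{\sin{\left(\frac{64}{3} \right)}}{2}) = 2.
So G(u) = \frac{\sin{\left(5 u^{2} + \frac{2 u}{3} \right)}}{2} + \frac{5 \cos{\left(u^{2} + 3 u - 1 \right)}}{2} - \operatorname{atan}{\left(\frac{u}{2} \right)} + 2.
Check: d/du[\frac{\sin{\left(5 u^{2} + \frac{2 u}{3} \right)}}{2} + \frac{5 \cos{\left(u^{2} + 3 u - 1 \right)}}{2} - \operatorname{atan}{\left(\frac{u}{2} \right)} + 2] = \frac{- 30 u^{3} \sin{\left(u^{2} + 3 u - 1 \right)} + 30 u^{3} \cos{\left(5 u^{2} + \frac{2 u}{3} \right)} - 45 u^{2} \sin{\left(u^{2} + 3 u - 1 \right)} + 2 u^{2} \cos{\left(5 u^{2} + \frac{2 u}{3} \right)} - 120 u \sin{\left(u^{2} + 3 u - 1 \right)} + 120 u \cos{\left(5 u^{2} + \frac{2 u}{3} \right)} - 180 \sin{\left(u^{2} + 3 u - 1 \right)} + 8 \cos{\left(5 u^{2} + \frac{2 u}{3} \right)} - 12}{6 u^{2} + 24}, which equals G'(u).

G(u) = \frac{\sin{\left(5 u^{2} + \frac{2 u}{3} \right)}}{2} + \frac{5 \cos{\left(u^{2} + 3 u - 1 \right)}}{2} - \operatorname{atan}{\left(\frac{u}{2} \right)} + 2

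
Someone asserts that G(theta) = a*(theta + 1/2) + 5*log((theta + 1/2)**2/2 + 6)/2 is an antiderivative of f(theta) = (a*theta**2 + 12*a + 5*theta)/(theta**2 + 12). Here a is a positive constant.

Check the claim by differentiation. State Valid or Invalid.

Invalid: d/dtheta[G] - f = (-10*theta**2 - 5*theta + 120)/(4*theta**4 + 4*theta**3 + 97*theta**2 + 48*theta + 588), which is not 0.

d/dtheta[G] = (4*a*theta**2 + 4*a*theta + 49*a + 20*theta + 10)/(4*theta**2 + 4*theta + 49)
d/dtheta[G] - f(theta) = (-10*theta**2 - 5*theta + 120)/(4*theta**4 + 4*theta**3 + 97*theta**2 + 48*theta + 588) != 0.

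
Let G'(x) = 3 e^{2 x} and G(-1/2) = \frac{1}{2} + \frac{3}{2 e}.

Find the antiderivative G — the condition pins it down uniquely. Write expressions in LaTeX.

G(x) = \frac{3 e^{2 x}}{2} + \frac{1}{2}

A candidate passes only if d/dx[G] lands on the given G'(x) exactly.
A general antiderivative is \frac{3 e^{2 x}}{2} + C.
The condition gives C = \frac{1}{2} + \frac{3}{2 e} - (\frac{3}{2 e}) = \frac{1}{2}.
So G(x) = \frac{3 e^{2 x}}{2} + \frac{1}{2}.
Check: d/dx[\frac{3 e^{2 x}}{2} + \frac{1}{2}] = 3 e^{2 x} = G'(x).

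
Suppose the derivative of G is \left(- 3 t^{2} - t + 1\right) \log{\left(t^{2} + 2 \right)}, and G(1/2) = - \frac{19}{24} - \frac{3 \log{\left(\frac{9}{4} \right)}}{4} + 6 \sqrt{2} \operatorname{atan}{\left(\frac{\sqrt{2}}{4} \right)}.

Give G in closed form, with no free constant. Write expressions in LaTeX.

The proposed G(t) is checked by its d/dt: the result must match the given G'(t).
A general antiderivative is \frac{2 t^{3}}{3} + \frac{t^{2}}{2} - 6 t + \left(- t^{3} - \frac{t^{2}}{2} + t\right) \log{\left(t^{2} + 2 \right)} - \log{\left(t^{2} + 2 \right)} + 6 \sqrt{2} \operatorname{atan}{\left(\frac{\sqrt{2} t}{2} \right)} + C.
The condition gives C = - \frac{19}{24} - \frac{3 \log{\left(\frac{9}{4} \right)}}{4} + 6 \sqrt{2} \operatorname{atan}{\left(\frac{\sqrt{2}}{4} \right)} - (- \frac{67}{24} - \frac{3 \log{\left(\frac{9}{4} \right)}}{4} + 6 \sqrt{2} \operatorname{atan}{\left(\frac{\sqrt{2}}{4} \right)}) = 2.
So G(t) = \frac{4 t^{3} + 3 t^{2} + 3 t \left(- 2 t^{2} - t + 2\right) \log{\left(t^{2} + 2 \right)} - 36 t - 6 \log{\left(t^{2} + 2 \right)} + 36 \sqrt{2} \operatorname{atan}{\left(\frac{\sqrt{2} t}{2} \right)} + 12}{6}.
Check: d/dt[\frac{4 t^{3} + 3 t^{2} + 3 t \left(- 2 t^{2} - t + 2\right) \log{\left(t^{2} + 2 \right)} - 36 t - 6 \log{\left(t^{2} + 2 \right)} + 36 \sqrt{2} \operatorname{atan}{\left(\frac{\sqrt{2} t}{2} \right)} + 12}{6}] = - 3 t^{2} \log{\left(t^{2} + 2 \right)} - t \log{\left(t^{2} + 2 \right)} + \log{\left(t^{2} + 2 \right)}, which equals G'(t).

G(t) = \frac{4 t^{3} + 3 t^{2} + 3 t \left(- 2 t^{2} - t + 2\right) \log{\left(t^{2} + 2 \right)} - 36 t - 6 \log{\left(t^{2} + 2 \right)} + 36 \sqrt{2} \operatorname{atan}{\left(\frac{\sqrt{2} t}{2} \right)} + 12}{6}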